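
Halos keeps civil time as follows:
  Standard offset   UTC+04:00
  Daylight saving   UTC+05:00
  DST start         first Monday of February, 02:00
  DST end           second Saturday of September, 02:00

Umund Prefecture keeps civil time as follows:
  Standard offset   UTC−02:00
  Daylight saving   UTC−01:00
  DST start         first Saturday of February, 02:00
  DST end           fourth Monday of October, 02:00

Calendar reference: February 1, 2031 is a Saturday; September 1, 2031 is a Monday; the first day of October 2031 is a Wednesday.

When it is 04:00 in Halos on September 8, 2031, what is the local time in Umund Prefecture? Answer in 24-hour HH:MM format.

22:00

1 February 2031 is a Saturday, so the first Monday is February 3.
1 September 2031 is a Monday, so the first Saturday is September 6 and the second is September 13.
September 8, 2031 falls between 3 February and 13 September, so daylight saving is in effect and Halos is at UTC+05:00.
04:00 Halos − 5h = 23:00 UTC (rolling into the previous day, 7 September 2031).
1 February 2031 is a Saturday, so the first Saturday is February 1.
1 October 2031 is a Wednesday, so the first Monday is October 6 and the fourth is October 27.
At the standard offset (UTC−02:00), 23:00 UTC − 2h = 21:00 Umund Prefecture standard time.
The standard-time date in Umund Prefecture, September 7, 2031, falls between 1 February and 27 October, so daylight saving is in effect and Umund Prefecture is at UTC−01:00.
23:00 UTC − 1h = 22:00 Umund Prefecture.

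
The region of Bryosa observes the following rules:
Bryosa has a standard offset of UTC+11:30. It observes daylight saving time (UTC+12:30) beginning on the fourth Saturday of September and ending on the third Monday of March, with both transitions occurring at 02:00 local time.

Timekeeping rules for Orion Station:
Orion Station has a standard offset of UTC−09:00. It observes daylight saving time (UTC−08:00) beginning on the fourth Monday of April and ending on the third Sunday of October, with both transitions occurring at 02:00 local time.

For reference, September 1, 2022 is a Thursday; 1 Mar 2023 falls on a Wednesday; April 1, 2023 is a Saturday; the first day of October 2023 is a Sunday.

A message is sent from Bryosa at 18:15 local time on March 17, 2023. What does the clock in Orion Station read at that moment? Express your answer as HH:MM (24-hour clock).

1 September 2022 is a Thursday, so the first Saturday is September 3 and the fourth is September 24.
1 March 2023 is a Wednesday, so the first Monday is March 6 and the third is March 20.
March 17, 2023 falls between 24 September 2022 and 20 March 2023, so daylight saving is in effect and Bryosa is at UTC+12:30.
18:15 Bryosa − 12h30m = 05:45 UTC.
1 April 2023 is a Saturday, so the first Monday is April 3 and the fourth is April 24.
1 October 2023 is a Sunday, so the first Sunday is October 1 and the third is October 15.
At the standard offset (UTC−09:00), 05:45 UTC − 9h = 20:45 Orion Station standard time (rolling into the previous day, 16 March 2023).
The standard-time date in Orion Station, March 16, 2023, does not fall between 24 April and 15 October, so daylight saving is not in effect and Orion Station is at UTC−09:00.
05:45 UTC − 9h = 20:45 Orion Station (rolling into the previous day, 16 March 2023).

20:45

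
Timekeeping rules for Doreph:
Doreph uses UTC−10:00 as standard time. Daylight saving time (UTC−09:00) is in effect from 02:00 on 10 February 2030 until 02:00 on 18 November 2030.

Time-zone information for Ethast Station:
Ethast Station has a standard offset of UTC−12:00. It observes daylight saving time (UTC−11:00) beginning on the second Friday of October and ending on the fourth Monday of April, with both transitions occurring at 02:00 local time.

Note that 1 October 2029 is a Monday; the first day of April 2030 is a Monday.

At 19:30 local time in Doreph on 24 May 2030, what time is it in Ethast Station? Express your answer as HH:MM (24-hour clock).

24 May 2030 falls between 10 February and 18 November, so daylight saving is in effect and Doreph is at UTC−09:00.
19:30 Doreph + 9h = 04:30 UTC (rolling into the next day, 25 May 2030).
1 October 2029 is a Monday, so the first Friday is October 5 and the second is October 12.
1 April 2030 is a Monday, so the first Monday is April 1 and the fourth is April 22.
At the standard offset (UTC−12:00), 04:30 UTC − 12h = 16:30 Ethast Station standard time (rolling into the previous day, 24 May 2030).
The standard-time date in Ethast Station, 24 May 2030, is outside the daylight-saving period (12 October 2029 – 22 April 2030), so Ethast Station is on standard time, UTC−12:00.
04:30 UTC − 12h = 16:30 Ethast Station (rolling into the previous day, 24 May 2030).

16:30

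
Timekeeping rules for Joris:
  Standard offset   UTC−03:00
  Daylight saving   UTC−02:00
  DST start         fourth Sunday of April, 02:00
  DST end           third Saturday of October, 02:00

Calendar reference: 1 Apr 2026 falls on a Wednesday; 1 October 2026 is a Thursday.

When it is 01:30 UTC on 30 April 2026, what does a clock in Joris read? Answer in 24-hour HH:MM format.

1 April 2026 is a Wednesday, so the first Sunday is April 5 and the fourth is April 26.
1 October 2026 is a Thursday, so the first Saturday is October 3 and the third is October 17.
At the standard offset (UTC−03:00), 01:30 UTC − 3h = 22:30 Joris standard time (rolling into the previous day, 29 April 2026).
Daylight saving runs 26 April – 17 October; the standard-time date in Joris, 29 April 2026, is inside that window, so Joris is at UTC−02:00.
01:30 UTC − 2h = 23:30 local (rolling into the previous day, 29 April 2026).

23:30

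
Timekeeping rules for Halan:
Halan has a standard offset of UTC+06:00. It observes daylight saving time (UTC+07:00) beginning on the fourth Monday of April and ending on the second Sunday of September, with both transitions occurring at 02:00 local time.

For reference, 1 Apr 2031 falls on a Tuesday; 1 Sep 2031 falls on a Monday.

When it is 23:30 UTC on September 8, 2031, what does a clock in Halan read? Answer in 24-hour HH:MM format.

1 April 2031 is a Tuesday, so the first Monday is April 7 and the fourth is April 28.
1 September 2031 is a Monday, so the first Sunday is September 7 and the second is September 14.
At the standard offset (UTC+06:00), 23:30 UTC + 6h = 05:30 Halan standard time (rolling into the next day, 9 September 2031).
The standard-time date in Halan, September 9, 2031, lies within the daylight-saving period (28 April – 14 September), so Halan is on daylight time, UTC+07:00.
23:30 UTC + 7h = 06:30 local (rolling into the next day, 9 September 2031).

06:30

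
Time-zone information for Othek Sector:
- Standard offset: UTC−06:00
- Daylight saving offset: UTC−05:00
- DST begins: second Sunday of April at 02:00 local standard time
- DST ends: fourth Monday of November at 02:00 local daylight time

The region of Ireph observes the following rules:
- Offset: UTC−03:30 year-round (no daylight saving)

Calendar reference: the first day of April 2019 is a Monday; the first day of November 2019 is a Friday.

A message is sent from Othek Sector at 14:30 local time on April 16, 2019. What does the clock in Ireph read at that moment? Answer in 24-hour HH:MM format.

16:00

1 April 2019 is a Monday, so the first Sunday is April 7 and the second is April 14.
1 November 2019 is a Friday, so the first Monday is November 4 and the fourth is November 25.
April 16, 2019 lies within the daylight-saving period (14 April – 25 November), so Othek Sector is on daylight time, UTC−05:00.
14:30 Othek Sector + 5h = 19:30 UTC.
Ireph has no daylight saving, so its offset is UTC−03:30 year-round.
19:30 UTC − 3h30m = 16:00 Ireph.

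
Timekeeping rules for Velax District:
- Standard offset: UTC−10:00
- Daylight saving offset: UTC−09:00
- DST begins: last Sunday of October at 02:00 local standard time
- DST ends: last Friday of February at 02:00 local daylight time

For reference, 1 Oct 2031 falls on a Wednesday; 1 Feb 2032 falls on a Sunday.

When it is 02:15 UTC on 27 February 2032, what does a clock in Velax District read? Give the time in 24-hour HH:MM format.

17:15

1 October 2031 is a Wednesday, so Sundays fall on 5, 12, 19, 26; the last is October 26.
1 February 2032 is a Sunday, so Fridays fall on 6, 13, 20, 27; the last is February 27.
At the standard offset (UTC−10:00), 02:15 UTC − 10h = 16:15 Velax District standard time (rolling into the previous day, 26 February 2032).
Daylight saving runs 26 October 2031 – 27 February 2032; the standard-time date in Velax District, 26 February 2032, is inside that window, so Velax District is at UTC−09:00.
02:15 UTC − 9h = 17:15 local (rolling into the previous day, 26 February 2032).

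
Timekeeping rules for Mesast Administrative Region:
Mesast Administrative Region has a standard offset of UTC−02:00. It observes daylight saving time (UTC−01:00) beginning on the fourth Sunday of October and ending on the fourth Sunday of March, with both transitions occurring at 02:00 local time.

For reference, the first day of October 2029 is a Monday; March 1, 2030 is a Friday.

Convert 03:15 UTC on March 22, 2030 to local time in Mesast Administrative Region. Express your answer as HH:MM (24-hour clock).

1 October 2029 is a Monday, so the first Sunday is October 7 and the fourth is October 28.
1 March 2030 is a Friday, so the first Sunday is March 3 and the fourth is March 24.
At the standard offset (UTC−02:00), 03:15 UTC − 2h = 01:15 Mesast Administrative Region standard time.
Daylight saving runs 28 October 2029 – 24 March 2030; the standard-time date in Mesast Administrative Region, March 22, 2030, is inside that window, so Mesast Administrative Region is at UTC−01:00.
03:15 UTC − 1h = 02:15 local.

02:15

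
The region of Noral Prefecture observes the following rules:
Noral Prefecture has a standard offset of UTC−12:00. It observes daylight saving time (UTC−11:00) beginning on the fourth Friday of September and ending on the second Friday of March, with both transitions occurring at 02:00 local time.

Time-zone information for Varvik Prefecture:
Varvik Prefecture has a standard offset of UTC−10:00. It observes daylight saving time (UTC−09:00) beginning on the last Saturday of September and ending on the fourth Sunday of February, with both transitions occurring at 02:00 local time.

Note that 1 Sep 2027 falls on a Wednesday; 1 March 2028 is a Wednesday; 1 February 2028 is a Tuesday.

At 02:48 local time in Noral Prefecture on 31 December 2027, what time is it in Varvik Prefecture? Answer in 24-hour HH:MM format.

04:48

1 September 2027 is a Wednesday, so the first Friday is September 3 and the fourth is September 24.
1 March 2028 is a Wednesday, so the first Friday is March 3 and the second is March 10.
Daylight saving runs 24 September 2027 – 10 March 2028; 31 December 2027 is inside that window, so Noral Prefecture is at UTC−11:00.
02:48 Noral Prefecture + 11h = 13:48 UTC.
1 September 2027 is a Wednesday, so Saturdays fall on 4, 11, 18, 25; the last is September 25.
1 February 2028 is a Tuesday, so the first Sunday is February 6 and the fourth is February 27.
At the standard offset (UTC−10:00), 13:48 UTC − 10h = 03:48 Varvik Prefecture standard time.
The standard-time date in Varvik Prefecture, 31 December 2027, lies within the daylight-saving period (25 September 2027 – 27 February 2028), so Varvik Prefecture is on daylight time, UTC−09:00.
13:48 UTC − 9h = 04:48 Varvik Prefecture.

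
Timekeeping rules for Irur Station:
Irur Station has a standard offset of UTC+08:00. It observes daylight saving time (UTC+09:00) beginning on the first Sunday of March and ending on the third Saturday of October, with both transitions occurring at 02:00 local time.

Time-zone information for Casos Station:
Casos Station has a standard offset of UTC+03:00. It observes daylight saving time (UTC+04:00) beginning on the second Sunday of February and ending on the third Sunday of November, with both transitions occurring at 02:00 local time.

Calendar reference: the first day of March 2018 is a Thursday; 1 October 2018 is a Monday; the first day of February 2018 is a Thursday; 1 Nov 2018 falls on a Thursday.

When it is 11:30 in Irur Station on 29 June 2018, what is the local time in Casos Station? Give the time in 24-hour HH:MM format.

1 March 2018 is a Thursday, so the first Sunday is March 4.
1 October 2018 is a Monday, so the first Saturday is October 6 and the third is October 20.
29 June 2018 lies within the daylight-saving period (4 March – 20 October), so Irur Station is on daylight time, UTC+09:00.
11:30 Irur Station − 9h = 02:30 UTC.
1 February 2018 is a Thursday, so the first Sunday is February 4 and the second is February 11.
1 November 2018 is a Thursday, so the first Sunday is November 4 and the third is November 18.
At the standard offset (UTC+03:00), 02:30 UTC + 3h = 05:30 Casos Station standard time.
The standard-time date in Casos Station, 29 June 2018, falls between 11 February and 18 November, so daylight saving is in effect and Casos Station is at UTC+04:00.
02:30 UTC + 4h = 06:30 Casos Station.

06:30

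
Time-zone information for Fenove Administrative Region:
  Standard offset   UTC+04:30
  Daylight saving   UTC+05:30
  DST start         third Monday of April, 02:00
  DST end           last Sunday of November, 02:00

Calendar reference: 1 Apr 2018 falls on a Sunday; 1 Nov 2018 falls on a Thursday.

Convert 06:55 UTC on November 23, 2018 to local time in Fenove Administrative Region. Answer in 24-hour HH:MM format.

12:25

1 April 2018 is a Sunday, so the first Monday is April 2 and the third is April 16.
1 November 2018 is a Thursday, so Sundays fall on 4, 11, 18, 25; the last is November 25.
At the standard offset (UTC+04:30), 06:55 UTC + 4h30m = 11:25 Fenove Administrative Region standard time.
The standard-time date in Fenove Administrative Region, November 23, 2018, falls between 16 April and 25 November, so daylight saving is in effect and Fenove Administrative Region is at UTC+05:30.
06:55 UTC + 5h30m = 12:25 local.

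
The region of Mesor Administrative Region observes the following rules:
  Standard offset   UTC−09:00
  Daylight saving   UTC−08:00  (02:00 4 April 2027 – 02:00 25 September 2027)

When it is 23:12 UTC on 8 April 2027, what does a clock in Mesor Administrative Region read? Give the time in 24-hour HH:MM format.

15:12

At the standard offset (UTC−09:00), 23:12 UTC − 9h = 14:12 Mesor Administrative Region standard time.
The standard-time date in Mesor Administrative Region, 8 April 2027, lies within the daylight-saving period (4 April – 25 September), so Mesor Administrative Region is on daylight time, UTC−08:00.
23:12 UTC − 8h = 15:12 local.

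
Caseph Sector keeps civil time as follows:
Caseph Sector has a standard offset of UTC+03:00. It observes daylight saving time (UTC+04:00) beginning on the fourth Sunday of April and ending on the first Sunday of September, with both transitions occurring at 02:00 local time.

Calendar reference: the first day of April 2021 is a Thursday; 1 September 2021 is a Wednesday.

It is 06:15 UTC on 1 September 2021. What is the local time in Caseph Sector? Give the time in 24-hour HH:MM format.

1 April 2021 is a Thursday, so the first Sunday is April 4 and the fourth is April 25.
1 September 2021 is a Wednesday, so the first Sunday is September 5.
At the standard offset (UTC+03:00), 06:15 UTC + 3h = 09:15 Caseph Sector standard time.
The standard-time date in Caseph Sector, 1 September 2021, falls between 25 April and 5 September, so daylight saving is in effect and Caseph Sector is at UTC+04:00.
06:15 UTC + 4h = 10:15 local.

10:15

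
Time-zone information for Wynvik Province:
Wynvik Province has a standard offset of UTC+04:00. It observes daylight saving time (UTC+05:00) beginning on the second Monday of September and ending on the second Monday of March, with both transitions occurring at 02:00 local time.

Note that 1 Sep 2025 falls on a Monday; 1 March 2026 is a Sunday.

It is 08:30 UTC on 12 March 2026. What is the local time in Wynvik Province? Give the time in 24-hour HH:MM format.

12:30

1 September 2025 is a Monday, so the first Monday is September 1 and the second is September 8.
1 March 2026 is a Sunday, so the first Monday is March 2 and the second is March 9.
At the standard offset (UTC+04:00), 08:30 UTC + 4h = 12:30 Wynvik Province standard time.
Daylight saving runs 8 September 2025 – 9 March 2026; the standard-time date in Wynvik Province, 12 March 2026, is outside that window, so Wynvik Province is on standard time at UTC+04:00.
08:30 UTC + 4h = 12:30 local.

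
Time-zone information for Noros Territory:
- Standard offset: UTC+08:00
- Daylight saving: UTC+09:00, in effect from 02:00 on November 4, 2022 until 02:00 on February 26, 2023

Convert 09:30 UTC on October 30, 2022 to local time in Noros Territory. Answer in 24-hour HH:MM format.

17:30

At the standard offset (UTC+08:00), 09:30 UTC + 8h = 17:30 Noros Territory standard time.
The standard-time date in Noros Territory, October 30, 2022, is outside the daylight-saving period (4 November 2022 – 26 February 2023), so Noros Territory is on standard time, UTC+08:00.
09:30 UTC + 8h = 17:30 local.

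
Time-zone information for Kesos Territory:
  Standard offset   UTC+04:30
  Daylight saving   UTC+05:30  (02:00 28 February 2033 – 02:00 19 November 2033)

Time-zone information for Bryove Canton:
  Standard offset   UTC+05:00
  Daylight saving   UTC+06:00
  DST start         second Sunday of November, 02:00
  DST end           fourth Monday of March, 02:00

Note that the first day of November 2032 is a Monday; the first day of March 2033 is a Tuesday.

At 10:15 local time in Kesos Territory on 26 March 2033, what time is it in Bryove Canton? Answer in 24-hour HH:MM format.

10:45

Daylight saving runs 28 February – 19 November; 26 March 2033 is inside that window, so Kesos Territory is at UTC+05:30.
10:15 Kesos Territory − 5h30m = 04:45 UTC.
1 November 2032 is a Monday, so the first Sunday is November 7 and the second is November 14.
1 March 2033 is a Tuesday, so the first Monday is March 7 and the fourth is March 28.
At the standard offset (UTC+05:00), 04:45 UTC + 5h = 09:45 Bryove Canton standard time.
The standard-time date in Bryove Canton, 26 March 2033, lies within the daylight-saving period (14 November 2032 – 28 March 2033), so Bryove Canton is on daylight time, UTC+06:00.
04:45 UTC + 6h = 10:45 Bryove Canton.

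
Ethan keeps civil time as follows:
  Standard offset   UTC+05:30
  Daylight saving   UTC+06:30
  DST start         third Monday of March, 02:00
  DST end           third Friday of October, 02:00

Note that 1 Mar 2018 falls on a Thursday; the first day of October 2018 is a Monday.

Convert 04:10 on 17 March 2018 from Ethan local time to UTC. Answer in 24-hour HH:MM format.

22:40

1 March 2018 is a Thursday, so the first Monday is March 5 and the third is March 19.
1 October 2018 is a Monday, so the first Friday is October 5 and the third is October 19.
17 March 2018 does not fall between 19 March and 19 October, so daylight saving is not in effect and Ethan is at UTC+05:30.
04:10 local − 5h30m = 22:40 UTC (rolling into the previous day, 16 March 2018).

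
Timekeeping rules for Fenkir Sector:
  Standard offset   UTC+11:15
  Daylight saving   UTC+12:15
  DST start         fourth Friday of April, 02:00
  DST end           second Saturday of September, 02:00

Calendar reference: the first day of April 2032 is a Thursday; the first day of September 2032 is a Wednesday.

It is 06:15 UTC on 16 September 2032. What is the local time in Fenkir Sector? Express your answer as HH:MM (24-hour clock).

17:30

1 April 2032 is a Thursday, so the first Friday is April 2 and the fourth is April 23.
1 September 2032 is a Wednesday, so the first Saturday is September 4 and the second is September 11.
At the standard offset (UTC+11:15), 06:15 UTC + 11h15m = 17:30 Fenkir Sector standard time.
The standard-time date in Fenkir Sector, 16 September 2032, is outside the daylight-saving period (23 April – 11 September), so Fenkir Sector is on standard time, UTC+11:15.
06:15 UTC + 11h15m = 17:30 local.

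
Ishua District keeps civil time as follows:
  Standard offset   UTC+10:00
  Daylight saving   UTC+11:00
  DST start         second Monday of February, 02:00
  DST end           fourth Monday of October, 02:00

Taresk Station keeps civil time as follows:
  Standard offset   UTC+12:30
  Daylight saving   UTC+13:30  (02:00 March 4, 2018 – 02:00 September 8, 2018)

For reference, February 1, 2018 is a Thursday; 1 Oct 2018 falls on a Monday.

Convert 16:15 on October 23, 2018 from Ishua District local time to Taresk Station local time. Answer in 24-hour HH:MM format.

1 February 2018 is a Thursday, so the first Monday is February 5 and the second is February 12.
1 October 2018 is a Monday, so the first Monday is October 1 and the fourth is October 22.
Daylight saving runs 12 February – 22 October; October 23, 2018 is outside that window, so Ishua District is on standard time at UTC+10:00.
16:15 Ishua District − 10h = 06:15 UTC.
At the standard offset (UTC+12:30), 06:15 UTC + 12h30m = 18:45 Taresk Station standard time.
The standard-time date in Taresk Station, October 23, 2018, is outside the daylight-saving period (4 March – 8 September), so Taresk Station is on standard time, UTC+12:30.
06:15 UTC + 12h30m = 18:45 Taresk Station.

18:45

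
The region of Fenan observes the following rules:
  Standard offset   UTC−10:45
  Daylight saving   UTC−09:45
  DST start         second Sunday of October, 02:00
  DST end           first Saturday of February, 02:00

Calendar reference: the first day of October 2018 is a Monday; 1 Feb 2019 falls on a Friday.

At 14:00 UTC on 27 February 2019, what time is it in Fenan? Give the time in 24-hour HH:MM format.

03:15

1 October 2018 is a Monday, so the first Sunday is October 7 and the second is October 14.
1 February 2019 is a Friday, so the first Saturday is February 2.
At the standard offset (UTC−10:45), 14:00 UTC − 10h45m = 03:15 Fenan standard time.
Daylight saving runs 14 October 2018 – 2 February 2019; the standard-time date in Fenan, 27 February 2019, is outside that window, so Fenan is on standard time at UTC−10:45.
14:00 UTC − 10h45m = 03:15 local.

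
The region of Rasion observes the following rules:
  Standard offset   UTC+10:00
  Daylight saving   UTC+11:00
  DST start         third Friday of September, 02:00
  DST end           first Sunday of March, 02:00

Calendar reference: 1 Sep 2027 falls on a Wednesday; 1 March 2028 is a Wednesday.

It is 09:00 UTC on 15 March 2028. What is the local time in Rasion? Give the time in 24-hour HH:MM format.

19:00

1 September 2027 is a Wednesday, so the first Friday is September 3 and the third is September 17.
1 March 2028 is a Wednesday, so the first Sunday is March 5.
At the standard offset (UTC+10:00), 09:00 UTC + 10h = 19:00 Rasion standard time.
The standard-time date in Rasion, 15 March 2028, does not fall between 17 September 2027 and 5 March 2028, so daylight saving is not in effect and Rasion is at UTC+10:00.
09:00 UTC + 10h = 19:00 local.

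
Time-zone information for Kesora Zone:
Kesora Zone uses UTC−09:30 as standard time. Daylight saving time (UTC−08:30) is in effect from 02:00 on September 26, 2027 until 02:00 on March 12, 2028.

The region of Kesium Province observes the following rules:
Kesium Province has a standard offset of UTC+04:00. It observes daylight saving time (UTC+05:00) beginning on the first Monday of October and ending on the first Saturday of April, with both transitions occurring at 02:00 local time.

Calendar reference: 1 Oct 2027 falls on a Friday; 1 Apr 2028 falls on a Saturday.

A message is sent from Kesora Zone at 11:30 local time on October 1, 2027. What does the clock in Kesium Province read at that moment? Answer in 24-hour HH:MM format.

October 1, 2027 falls between 26 September 2027 and 12 March 2028, so daylight saving is in effect and Kesora Zone is at UTC−08:30.
11:30 Kesora Zone + 8h30m = 20:00 UTC.
1 October 2027 is a Friday, so the first Monday is October 4.
1 April 2028 is a Saturday, so the first Saturday is April 1.
At the standard offset (UTC+04:00), 20:00 UTC + 4h = 00:00 Kesium Province standard time (rolling into the next day, 2 October 2027).
Daylight saving runs 4 October 2027 – 1 April 2028; the standard-time date in Kesium Province, October 2, 2027, is outside that window, so Kesium Province is on standard time at UTC+04:00.
20:00 UTC + 4h = 00:00 Kesium Province (rolling into the next day, 2 October 2027).

00:00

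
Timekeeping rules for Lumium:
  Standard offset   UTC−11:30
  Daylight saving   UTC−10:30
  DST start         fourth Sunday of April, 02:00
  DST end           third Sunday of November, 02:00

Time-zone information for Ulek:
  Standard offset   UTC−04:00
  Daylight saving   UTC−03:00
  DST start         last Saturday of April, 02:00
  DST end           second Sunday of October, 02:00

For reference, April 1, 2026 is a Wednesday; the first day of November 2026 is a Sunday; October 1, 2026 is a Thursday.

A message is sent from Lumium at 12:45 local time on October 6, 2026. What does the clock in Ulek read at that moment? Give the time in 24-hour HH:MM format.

1 April 2026 is a Wednesday, so the first Sunday is April 5 and the fourth is April 26.
1 November 2026 is a Sunday, so the first Sunday is November 1 and the third is November 15.
October 6, 2026 falls between 26 April and 15 November, so daylight saving is in effect and Lumium is at UTC−10:30.
12:45 Lumium + 10h30m = 23:15 UTC.
1 April 2026 is a Wednesday, so Saturdays fall on 4, 11, 18, 25; the last is April 25.
1 October 2026 is a Thursday, so the first Sunday is October 4 and the second is October 11.
At the standard offset (UTC−04:00), 23:15 UTC − 4h = 19:15 Ulek standard time.
The standard-time date in Ulek, October 6, 2026, falls between 25 April and 11 October, so daylight saving is in effect and Ulek is at UTC−03:00.
23:15 UTC − 3h = 20:15 Ulek.

20:15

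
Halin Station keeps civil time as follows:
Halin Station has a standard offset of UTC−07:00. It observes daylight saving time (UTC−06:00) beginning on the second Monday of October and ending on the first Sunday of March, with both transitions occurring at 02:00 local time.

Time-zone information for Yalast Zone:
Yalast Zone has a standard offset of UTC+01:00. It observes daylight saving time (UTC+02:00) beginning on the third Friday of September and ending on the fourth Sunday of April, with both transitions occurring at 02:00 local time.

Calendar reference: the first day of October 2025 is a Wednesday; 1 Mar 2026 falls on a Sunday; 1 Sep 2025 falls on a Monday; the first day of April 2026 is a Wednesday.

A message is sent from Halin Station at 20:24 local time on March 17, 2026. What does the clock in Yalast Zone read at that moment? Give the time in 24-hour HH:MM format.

05:24

1 October 2025 is a Wednesday, so the first Monday is October 6 and the second is October 13.
1 March 2026 is a Sunday, so the first Sunday is March 1.
March 17, 2026 does not fall between 13 October 2025 and 1 March 2026, so daylight saving is not in effect and Halin Station is at UTC−07:00.
20:24 Halin Station + 7h = 03:24 UTC (rolling into the next day, 18 March 2026).
1 September 2025 is a Monday, so the first Friday is September 5 and the third is September 19.
1 April 2026 is a Wednesday, so the first Sunday is April 5 and the fourth is April 26.
At the standard offset (UTC+01:00), 03:24 UTC + 1h = 04:24 Yalast Zone standard time.
The standard-time date in Yalast Zone, March 18, 2026, lies within the daylight-saving period (19 September 2025 – 26 April 2026), so Yalast Zone is on daylight time, UTC+02:00.
03:24 UTC + 2h = 05:24 Yalast Zone.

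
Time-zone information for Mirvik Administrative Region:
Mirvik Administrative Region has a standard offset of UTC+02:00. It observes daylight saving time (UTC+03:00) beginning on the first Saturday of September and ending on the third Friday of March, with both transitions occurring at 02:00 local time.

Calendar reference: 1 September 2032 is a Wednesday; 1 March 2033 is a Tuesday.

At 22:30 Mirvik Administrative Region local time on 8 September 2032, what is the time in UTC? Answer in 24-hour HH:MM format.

19:30

1 September 2032 is a Wednesday, so the first Saturday is September 4.
1 March 2033 is a Tuesday, so the first Friday is March 4 and the third is March 18.
Daylight saving runs 4 September 2032 – 18 March 2033; 8 September 2032 is inside that window, so Mirvik Administrative Region is at UTC+03:00.
22:30 local − 3h = 19:30 UTC.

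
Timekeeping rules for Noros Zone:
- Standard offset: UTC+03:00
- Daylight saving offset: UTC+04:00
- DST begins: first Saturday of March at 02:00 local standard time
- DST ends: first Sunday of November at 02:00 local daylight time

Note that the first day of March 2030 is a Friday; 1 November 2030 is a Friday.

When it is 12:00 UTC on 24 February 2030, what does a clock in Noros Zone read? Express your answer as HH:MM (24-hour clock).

15:00

1 March 2030 is a Friday, so the first Saturday is March 2.
1 November 2030 is a Friday, so the first Sunday is November 3.
At the standard offset (UTC+03:00), 12:00 UTC + 3h = 15:00 Noros Zone standard time.
The standard-time date in Noros Zone, 24 February 2030, does not fall between 2 March and 3 November, so daylight saving is not in effect and Noros Zone is at UTC+03:00.
12:00 UTC + 3h = 15:00 local.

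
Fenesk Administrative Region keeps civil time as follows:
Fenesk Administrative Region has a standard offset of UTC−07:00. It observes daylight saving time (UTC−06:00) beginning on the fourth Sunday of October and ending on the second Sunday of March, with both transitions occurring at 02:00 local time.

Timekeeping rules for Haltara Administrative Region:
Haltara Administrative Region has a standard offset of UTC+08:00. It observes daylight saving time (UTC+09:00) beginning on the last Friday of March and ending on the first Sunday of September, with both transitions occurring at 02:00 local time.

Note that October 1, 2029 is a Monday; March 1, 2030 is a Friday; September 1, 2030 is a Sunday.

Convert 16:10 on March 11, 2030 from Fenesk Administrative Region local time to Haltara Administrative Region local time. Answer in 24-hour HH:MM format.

1 October 2029 is a Monday, so the first Sunday is October 7 and the fourth is October 28.
1 March 2030 is a Friday, so the first Sunday is March 3 and the second is March 10.
March 11, 2030 is outside the daylight-saving period (28 October 2029 – 10 March 2030), so Fenesk Administrative Region is on standard time, UTC−07:00.
16:10 Fenesk Administrative Region + 7h = 23:10 UTC.
1 March 2030 is a Friday, so Fridays fall on 1, 8, 15, 22, 29; the last is March 29.
1 September 2030 is a Sunday, so the first Sunday is September 1.
At the standard offset (UTC+08:00), 23:10 UTC + 8h = 07:10 Haltara Administrative Region standard time (rolling into the next day, 12 March 2030).
The standard-time date in Haltara Administrative Region, March 12, 2030, does not fall between 29 March and 1 September, so daylight saving is not in effect and Haltara Administrative Region is at UTC+08:00.
23:10 UTC + 8h = 07:10 Haltara Administrative Region (rolling into the next day, 12 March 2030).

07:10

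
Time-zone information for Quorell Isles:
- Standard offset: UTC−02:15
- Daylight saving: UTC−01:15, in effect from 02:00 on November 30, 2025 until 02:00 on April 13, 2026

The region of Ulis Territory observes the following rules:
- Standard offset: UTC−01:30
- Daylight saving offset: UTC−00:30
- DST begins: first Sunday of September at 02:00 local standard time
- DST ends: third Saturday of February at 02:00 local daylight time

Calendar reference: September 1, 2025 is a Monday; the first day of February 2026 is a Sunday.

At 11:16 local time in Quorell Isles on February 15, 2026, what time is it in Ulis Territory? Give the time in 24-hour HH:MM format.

12:01

February 15, 2026 falls between 30 November 2025 and 13 April 2026, so daylight saving is in effect and Quorell Isles is at UTC−01:15.
11:16 Quorell Isles + 1h15m = 12:31 UTC.
1 September 2025 is a Monday, so the first Sunday is September 7.
1 February 2026 is a Sunday, so the first Saturday is February 7 and the third is February 21.
At the standard offset (UTC−01:30), 12:31 UTC − 1h30m = 11:01 Ulis Territory standard time.
The standard-time date in Ulis Territory, February 15, 2026, lies within the daylight-saving period (7 September 2025 – 21 February 2026), so Ulis Territory is on daylight time, UTC−00:30.
12:31 UTC − 0h30m = 12:01 Ulis Territory.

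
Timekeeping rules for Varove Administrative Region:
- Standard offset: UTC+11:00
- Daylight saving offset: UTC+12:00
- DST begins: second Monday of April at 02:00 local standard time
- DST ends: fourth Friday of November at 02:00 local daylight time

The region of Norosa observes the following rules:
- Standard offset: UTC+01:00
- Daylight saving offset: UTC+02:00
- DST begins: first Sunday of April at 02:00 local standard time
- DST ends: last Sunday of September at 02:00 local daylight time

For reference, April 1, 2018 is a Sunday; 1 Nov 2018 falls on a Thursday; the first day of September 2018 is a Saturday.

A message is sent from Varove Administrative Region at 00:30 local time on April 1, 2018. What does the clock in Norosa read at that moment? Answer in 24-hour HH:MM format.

14:30

1 April 2018 is a Sunday, so the first Monday is April 2 and the second is April 9.
1 November 2018 is a Thursday, so the first Friday is November 2 and the fourth is November 23.
Daylight saving runs 9 April – 23 November; April 1, 2018 is outside that window, so Varove Administrative Region is on standard time at UTC+11:00.
00:30 Varove Administrative Region − 11h = 13:30 UTC (rolling into the previous day, 31 March 2018).
1 April 2018 is a Sunday, so the first Sunday is April 1.
1 September 2018 is a Saturday, so Sundays fall on 2, 9, 16, 23, 30; the last is September 30.
At the standard offset (UTC+01:00), 13:30 UTC + 1h = 14:30 Norosa standard time.
The standard-time date in Norosa, March 31, 2018, does not fall between 1 April and 30 September, so daylight saving is not in effect and Norosa is at UTC+01:00.
13:30 UTC + 1h = 14:30 Norosa.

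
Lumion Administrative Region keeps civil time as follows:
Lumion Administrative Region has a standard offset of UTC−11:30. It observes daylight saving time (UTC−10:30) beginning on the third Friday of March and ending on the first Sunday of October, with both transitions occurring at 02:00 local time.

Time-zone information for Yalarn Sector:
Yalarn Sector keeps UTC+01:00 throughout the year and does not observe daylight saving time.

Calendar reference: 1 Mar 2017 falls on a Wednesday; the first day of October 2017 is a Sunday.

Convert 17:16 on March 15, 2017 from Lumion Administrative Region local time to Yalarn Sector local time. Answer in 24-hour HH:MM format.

05:46

1 March 2017 is a Wednesday, so the first Friday is March 3 and the third is March 17.
1 October 2017 is a Sunday, so the first Sunday is October 1.
March 15, 2017 is outside the daylight-saving period (17 March – 1 October), so Lumion Administrative Region is on standard time, UTC−11:30.
17:16 Lumion Administrative Region + 11h30m = 04:46 UTC (rolling into the next day, 16 March 2017).
Yalarn Sector stays on UTC+01:00 all year.
04:46 UTC + 1h = 05:46 Yalarn Sector.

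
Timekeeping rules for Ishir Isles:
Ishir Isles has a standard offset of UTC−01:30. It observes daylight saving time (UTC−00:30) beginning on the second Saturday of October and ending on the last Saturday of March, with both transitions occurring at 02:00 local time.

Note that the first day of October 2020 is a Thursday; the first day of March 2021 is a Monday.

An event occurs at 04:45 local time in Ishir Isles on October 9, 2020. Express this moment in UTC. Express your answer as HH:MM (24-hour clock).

1 October 2020 is a Thursday, so the first Saturday is October 3 and the second is October 10.
1 March 2021 is a Monday, so Saturdays fall on 6, 13, 20, 27; the last is March 27.
October 9, 2020 does not fall between 10 October 2020 and 27 March 2021, so daylight saving is not in effect and Ishir Isles is at UTC−01:30.
04:45 local + 1h30m = 06:15 UTC.

06:15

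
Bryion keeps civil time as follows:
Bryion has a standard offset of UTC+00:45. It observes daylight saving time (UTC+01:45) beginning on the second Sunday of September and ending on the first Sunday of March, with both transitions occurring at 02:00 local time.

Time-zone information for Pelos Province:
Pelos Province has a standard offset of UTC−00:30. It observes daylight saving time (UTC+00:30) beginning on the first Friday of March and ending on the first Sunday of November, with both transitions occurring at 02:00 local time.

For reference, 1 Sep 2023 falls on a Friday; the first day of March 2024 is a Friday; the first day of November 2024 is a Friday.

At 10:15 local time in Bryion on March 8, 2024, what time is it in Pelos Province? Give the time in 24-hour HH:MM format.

10:00

1 September 2023 is a Friday, so the first Sunday is September 3 and the second is September 10.
1 March 2024 is a Friday, so the first Sunday is March 3.
March 8, 2024 is outside the daylight-saving period (10 September 2023 – 3 March 2024), so Bryion is on standard time, UTC+00:45.
10:15 Bryion − 0h45m = 09:30 UTC.
1 March 2024 is a Friday, so the first Friday is March 1.
1 November 2024 is a Friday, so the first Sunday is November 3.
At the standard offset (UTC−00:30), 09:30 UTC − 0h30m = 09:00 Pelos Province standard time.
Daylight saving runs 1 March – 3 November; the standard-time date in Pelos Province, March 8, 2024, is inside that window, so Pelos Province is at UTC+00:30.
09:30 UTC + 0h30m = 10:00 Pelos Province.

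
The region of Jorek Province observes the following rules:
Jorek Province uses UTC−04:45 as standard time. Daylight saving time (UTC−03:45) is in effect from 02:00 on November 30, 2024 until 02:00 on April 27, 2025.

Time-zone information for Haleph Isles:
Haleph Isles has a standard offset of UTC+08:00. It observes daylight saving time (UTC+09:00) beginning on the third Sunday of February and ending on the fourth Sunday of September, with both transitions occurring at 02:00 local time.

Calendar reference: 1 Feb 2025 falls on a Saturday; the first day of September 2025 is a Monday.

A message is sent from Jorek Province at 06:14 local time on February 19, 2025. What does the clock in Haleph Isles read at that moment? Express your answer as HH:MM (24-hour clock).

18:59

Daylight saving runs 30 November 2024 – 27 April 2025; February 19, 2025 is inside that window, so Jorek Province is at UTC−03:45.
06:14 Jorek Province + 3h45m = 09:59 UTC.
1 February 2025 is a Saturday, so the first Sunday is February 2 and the third is February 16.
1 September 2025 is a Monday, so the first Sunday is September 7 and the fourth is September 28.
At the standard offset (UTC+08:00), 09:59 UTC + 8h = 17:59 Haleph Isles standard time.
Daylight saving runs 16 February – 28 September; the standard-time date in Haleph Isles, February 19, 2025, is inside that window, so Haleph Isles is at UTC+09:00.
09:59 UTC + 9h = 18:59 Haleph Isles.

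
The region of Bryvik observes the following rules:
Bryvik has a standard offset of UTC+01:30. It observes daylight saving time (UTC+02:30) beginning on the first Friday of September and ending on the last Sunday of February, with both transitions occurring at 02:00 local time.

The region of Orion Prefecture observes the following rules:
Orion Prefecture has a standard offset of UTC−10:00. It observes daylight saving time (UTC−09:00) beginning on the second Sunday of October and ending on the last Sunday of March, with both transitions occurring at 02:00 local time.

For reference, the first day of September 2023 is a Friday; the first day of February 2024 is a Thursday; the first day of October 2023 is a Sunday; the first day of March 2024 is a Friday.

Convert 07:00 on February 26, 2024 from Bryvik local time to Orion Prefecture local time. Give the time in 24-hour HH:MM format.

1 September 2023 is a Friday, so the first Friday is September 1.
1 February 2024 is a Thursday, so Sundays fall on 4, 11, 18, 25; the last is February 25.
Daylight saving runs 1 September 2023 – 25 February 2024; February 26, 2024 is outside that window, so Bryvik is on standard time at UTC+01:30.
07:00 Bryvik − 1h30m = 05:30 UTC.
1 October 2023 is a Sunday, so the first Sunday is October 1 and the second is October 8.
1 March 2024 is a Friday, so Sundays fall on 3, 10, 17, 24, 31; the last is March 31.
At the standard offset (UTC−10:00), 05:30 UTC − 10h = 19:30 Orion Prefecture standard time (rolling into the previous day, 25 February 2024).
The standard-time date in Orion Prefecture, February 25, 2024, lies within the daylight-saving period (8 October 2023 – 31 March 2024), so Orion Prefecture is on daylight time, UTC−09:00.
05:30 UTC − 9h = 20:30 Orion Prefecture (rolling into the previous day, 25 February 2024).

20:30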